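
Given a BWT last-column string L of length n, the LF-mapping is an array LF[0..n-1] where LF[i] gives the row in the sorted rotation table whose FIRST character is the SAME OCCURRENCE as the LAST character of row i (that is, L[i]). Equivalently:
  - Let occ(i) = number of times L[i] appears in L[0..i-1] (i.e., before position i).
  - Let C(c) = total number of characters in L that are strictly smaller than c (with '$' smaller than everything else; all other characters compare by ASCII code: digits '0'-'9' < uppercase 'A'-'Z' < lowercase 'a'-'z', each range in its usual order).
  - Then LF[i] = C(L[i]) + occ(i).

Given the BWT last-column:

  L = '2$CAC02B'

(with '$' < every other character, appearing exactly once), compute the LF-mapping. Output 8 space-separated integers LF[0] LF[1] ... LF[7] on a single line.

Char counts: '$':1, '0':1, '2':2, 'A':1, 'B':1, 'C':2
C (first-col start): C('$')=0, C('0')=1, C('2')=2, C('A')=4, C('B')=5, C('C')=6
L[0]='2': occ=0, LF[0]=C('2')+0=2+0=2
L[1]='$': occ=0, LF[1]=C('$')+0=0+0=0
L[2]='C': occ=0, LF[2]=C('C')+0=6+0=6
L[3]='A': occ=0, LF[3]=C('A')+0=4+0=4
L[4]='C': occ=1, LF[4]=C('C')+1=6+1=7
L[5]='0': occ=0, LF[5]=C('0')+0=1+0=1
L[6]='2': occ=1, LF[6]=C('2')+1=2+1=3
L[7]='B': occ=0, LF[7]=C('B')+0=5+0=5

Answer: 2 0 6 4 7 1 3 5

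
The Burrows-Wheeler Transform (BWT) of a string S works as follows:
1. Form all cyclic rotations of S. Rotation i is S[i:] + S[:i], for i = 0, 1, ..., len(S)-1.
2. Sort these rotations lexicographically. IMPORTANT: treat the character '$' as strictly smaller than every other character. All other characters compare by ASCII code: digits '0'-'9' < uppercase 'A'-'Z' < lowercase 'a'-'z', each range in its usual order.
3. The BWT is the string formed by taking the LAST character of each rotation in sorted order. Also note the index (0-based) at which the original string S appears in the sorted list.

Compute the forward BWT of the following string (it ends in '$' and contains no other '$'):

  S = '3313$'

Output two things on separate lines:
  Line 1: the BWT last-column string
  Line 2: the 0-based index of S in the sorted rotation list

All 5 rotations (rotation i = S[i:]+S[:i]):
  rot[0] = 3313$
  rot[1] = 313$3
  rot[2] = 13$33
  rot[3] = 3$331
  rot[4] = $3313
Sorted (with $ < everything):
  sorted[0] = $3313  (last char: '3')
  sorted[1] = 13$33  (last char: '3')
  sorted[2] = 3$331  (last char: '1')
  sorted[3] = 313$3  (last char: '3')
  sorted[4] = 3313$  (last char: '$')
Last column: 3313$
Original string S is at sorted index 4

Answer: 3313$
4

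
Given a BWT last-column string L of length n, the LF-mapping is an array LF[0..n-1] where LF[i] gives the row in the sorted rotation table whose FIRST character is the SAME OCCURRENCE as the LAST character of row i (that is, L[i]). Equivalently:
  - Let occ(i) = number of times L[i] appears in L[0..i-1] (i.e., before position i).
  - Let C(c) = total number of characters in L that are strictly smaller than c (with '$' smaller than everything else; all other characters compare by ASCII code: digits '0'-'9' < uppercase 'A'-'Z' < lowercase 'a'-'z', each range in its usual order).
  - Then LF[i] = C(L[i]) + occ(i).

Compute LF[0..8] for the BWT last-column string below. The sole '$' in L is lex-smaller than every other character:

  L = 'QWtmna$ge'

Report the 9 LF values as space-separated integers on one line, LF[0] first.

Char counts: '$':1, 'Q':1, 'W':1, 'a':1, 'e':1, 'g':1, 'm':1, 'n':1, 't':1
C (first-col start): C('$')=0, C('Q')=1, C('W')=2, C('a')=3, C('e')=4, C('g')=5, C('m')=6, C('n')=7, C('t')=8
L[0]='Q': occ=0, LF[0]=C('Q')+0=1+0=1
L[1]='W': occ=0, LF[1]=C('W')+0=2+0=2
L[2]='t': occ=0, LF[2]=C('t')+0=8+0=8
L[3]='m': occ=0, LF[3]=C('m')+0=6+0=6
L[4]='n': occ=0, LF[4]=C('n')+0=7+0=7
L[5]='a': occ=0, LF[5]=C('a')+0=3+0=3
L[6]='$': occ=0, LF[6]=C('$')+0=0+0=0
L[7]='g': occ=0, LF[7]=C('g')+0=5+0=5
L[8]='e': occ=0, LF[8]=C('e')+0=4+0=4

Answer: 1 2 8 6 7 3 0 5 4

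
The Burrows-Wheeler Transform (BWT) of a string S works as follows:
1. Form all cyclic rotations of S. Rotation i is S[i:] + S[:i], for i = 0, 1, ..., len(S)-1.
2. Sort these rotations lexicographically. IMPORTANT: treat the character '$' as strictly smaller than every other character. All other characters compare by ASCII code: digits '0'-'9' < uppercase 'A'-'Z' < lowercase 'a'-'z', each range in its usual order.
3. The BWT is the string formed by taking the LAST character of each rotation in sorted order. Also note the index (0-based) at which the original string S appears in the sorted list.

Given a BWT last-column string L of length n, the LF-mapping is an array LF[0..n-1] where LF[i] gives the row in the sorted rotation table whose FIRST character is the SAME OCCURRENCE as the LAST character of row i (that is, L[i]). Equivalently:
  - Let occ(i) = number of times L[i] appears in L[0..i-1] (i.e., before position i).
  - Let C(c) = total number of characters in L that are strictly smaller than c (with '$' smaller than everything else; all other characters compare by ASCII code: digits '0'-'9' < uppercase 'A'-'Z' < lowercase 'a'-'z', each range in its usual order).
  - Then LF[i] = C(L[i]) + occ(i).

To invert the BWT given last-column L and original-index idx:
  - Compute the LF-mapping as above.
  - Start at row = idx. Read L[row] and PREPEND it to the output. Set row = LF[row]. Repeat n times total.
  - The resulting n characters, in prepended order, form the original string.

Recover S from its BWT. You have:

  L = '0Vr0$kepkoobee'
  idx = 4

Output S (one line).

LF mapping: 1 3 13 2 0 8 5 12 9 10 11 4 6 7
Walk LF starting at row 4, prepending L[row]:
  step 1: row=4, L[4]='$', prepend. Next row=LF[4]=0
  step 2: row=0, L[0]='0', prepend. Next row=LF[0]=1
  step 3: row=1, L[1]='V', prepend. Next row=LF[1]=3
  step 4: row=3, L[3]='0', prepend. Next row=LF[3]=2
  step 5: row=2, L[2]='r', prepend. Next row=LF[2]=13
  step 6: row=13, L[13]='e', prepend. Next row=LF[13]=7
  step 7: row=7, L[7]='p', prepend. Next row=LF[7]=12
  step 8: row=12, L[12]='e', prepend. Next row=LF[12]=6
  step 9: row=6, L[6]='e', prepend. Next row=LF[6]=5
  step 10: row=5, L[5]='k', prepend. Next row=LF[5]=8
  step 11: row=8, L[8]='k', prepend. Next row=LF[8]=9
  step 12: row=9, L[9]='o', prepend. Next row=LF[9]=10
  step 13: row=10, L[10]='o', prepend. Next row=LF[10]=11
  step 14: row=11, L[11]='b', prepend. Next row=LF[11]=4
Reversed output: bookkeeper0V0$

Answer: bookkeeper0V0$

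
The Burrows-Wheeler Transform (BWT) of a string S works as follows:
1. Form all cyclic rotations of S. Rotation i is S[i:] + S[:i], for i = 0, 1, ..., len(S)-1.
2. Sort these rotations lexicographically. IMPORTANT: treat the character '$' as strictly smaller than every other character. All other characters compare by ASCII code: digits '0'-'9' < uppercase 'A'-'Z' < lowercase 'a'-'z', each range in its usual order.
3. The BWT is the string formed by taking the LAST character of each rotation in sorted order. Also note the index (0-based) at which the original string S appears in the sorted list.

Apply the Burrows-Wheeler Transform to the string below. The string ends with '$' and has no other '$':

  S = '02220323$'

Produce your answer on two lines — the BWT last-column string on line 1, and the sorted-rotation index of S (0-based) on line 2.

All 9 rotations (rotation i = S[i:]+S[:i]):
  rot[0] = 02220323$
  rot[1] = 2220323$0
  rot[2] = 220323$02
  rot[3] = 20323$022
  rot[4] = 0323$0222
  rot[5] = 323$02220
  rot[6] = 23$022203
  rot[7] = 3$0222032
  rot[8] = $02220323
Sorted (with $ < everything):
  sorted[0] = $02220323  (last char: '3')
  sorted[1] = 02220323$  (last char: '$')
  sorted[2] = 0323$0222  (last char: '2')
  sorted[3] = 20323$022  (last char: '2')
  sorted[4] = 220323$02  (last char: '2')
  sorted[5] = 2220323$0  (last char: '0')
  sorted[6] = 23$022203  (last char: '3')
  sorted[7] = 3$0222032  (last char: '2')
  sorted[8] = 323$02220  (last char: '0')
Last column: 3$2220320
Original string S is at sorted index 1

Answer: 3$2220320
1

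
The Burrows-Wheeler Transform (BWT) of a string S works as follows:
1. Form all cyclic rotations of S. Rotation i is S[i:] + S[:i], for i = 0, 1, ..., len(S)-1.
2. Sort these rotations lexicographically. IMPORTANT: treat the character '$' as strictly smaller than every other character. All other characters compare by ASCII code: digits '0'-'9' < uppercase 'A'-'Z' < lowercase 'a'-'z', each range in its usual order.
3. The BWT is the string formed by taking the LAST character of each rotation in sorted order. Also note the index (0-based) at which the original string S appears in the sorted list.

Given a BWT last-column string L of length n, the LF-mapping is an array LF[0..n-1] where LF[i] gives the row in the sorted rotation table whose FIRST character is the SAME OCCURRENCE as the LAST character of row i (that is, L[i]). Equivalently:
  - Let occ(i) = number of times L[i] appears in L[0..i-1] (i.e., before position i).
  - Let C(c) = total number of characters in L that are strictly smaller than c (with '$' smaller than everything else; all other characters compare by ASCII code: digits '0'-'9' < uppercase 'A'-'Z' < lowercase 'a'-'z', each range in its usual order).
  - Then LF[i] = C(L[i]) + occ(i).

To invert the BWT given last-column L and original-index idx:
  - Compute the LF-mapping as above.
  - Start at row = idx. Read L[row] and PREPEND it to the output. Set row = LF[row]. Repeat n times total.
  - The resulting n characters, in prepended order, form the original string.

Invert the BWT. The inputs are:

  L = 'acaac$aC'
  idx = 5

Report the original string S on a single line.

LF mapping: 2 6 3 4 7 0 5 1
Walk LF starting at row 5, prepending L[row]:
  step 1: row=5, L[5]='$', prepend. Next row=LF[5]=0
  step 2: row=0, L[0]='a', prepend. Next row=LF[0]=2
  step 3: row=2, L[2]='a', prepend. Next row=LF[2]=3
  step 4: row=3, L[3]='a', prepend. Next row=LF[3]=4
  step 5: row=4, L[4]='c', prepend. Next row=LF[4]=7
  step 6: row=7, L[7]='C', prepend. Next row=LF[7]=1
  step 7: row=1, L[1]='c', prepend. Next row=LF[1]=6
  step 8: row=6, L[6]='a', prepend. Next row=LF[6]=5
Reversed output: acCcaaa$

Answer: acCcaaa$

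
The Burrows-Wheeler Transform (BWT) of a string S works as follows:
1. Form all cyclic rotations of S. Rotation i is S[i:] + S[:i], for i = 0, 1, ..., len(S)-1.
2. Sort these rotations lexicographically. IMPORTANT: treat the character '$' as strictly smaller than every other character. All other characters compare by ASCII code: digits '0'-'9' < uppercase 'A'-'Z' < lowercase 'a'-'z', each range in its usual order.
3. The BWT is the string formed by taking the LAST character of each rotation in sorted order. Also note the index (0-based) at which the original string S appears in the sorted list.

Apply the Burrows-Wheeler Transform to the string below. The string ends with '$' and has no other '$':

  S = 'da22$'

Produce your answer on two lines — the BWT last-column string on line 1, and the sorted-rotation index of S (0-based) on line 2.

Answer: 22ad$
4

Derivation:
All 5 rotations (rotation i = S[i:]+S[:i]):
  rot[0] = da22$
  rot[1] = a22$d
  rot[2] = 22$da
  rot[3] = 2$da2
  rot[4] = $da22
Sorted (with $ < everything):
  sorted[0] = $da22  (last char: '2')
  sorted[1] = 2$da2  (last char: '2')
  sorted[2] = 22$da  (last char: 'a')
  sorted[3] = a22$d  (last char: 'd')
  sorted[4] = da22$  (last char: '$')
Last column: 22ad$
Original string S is at sorted index 4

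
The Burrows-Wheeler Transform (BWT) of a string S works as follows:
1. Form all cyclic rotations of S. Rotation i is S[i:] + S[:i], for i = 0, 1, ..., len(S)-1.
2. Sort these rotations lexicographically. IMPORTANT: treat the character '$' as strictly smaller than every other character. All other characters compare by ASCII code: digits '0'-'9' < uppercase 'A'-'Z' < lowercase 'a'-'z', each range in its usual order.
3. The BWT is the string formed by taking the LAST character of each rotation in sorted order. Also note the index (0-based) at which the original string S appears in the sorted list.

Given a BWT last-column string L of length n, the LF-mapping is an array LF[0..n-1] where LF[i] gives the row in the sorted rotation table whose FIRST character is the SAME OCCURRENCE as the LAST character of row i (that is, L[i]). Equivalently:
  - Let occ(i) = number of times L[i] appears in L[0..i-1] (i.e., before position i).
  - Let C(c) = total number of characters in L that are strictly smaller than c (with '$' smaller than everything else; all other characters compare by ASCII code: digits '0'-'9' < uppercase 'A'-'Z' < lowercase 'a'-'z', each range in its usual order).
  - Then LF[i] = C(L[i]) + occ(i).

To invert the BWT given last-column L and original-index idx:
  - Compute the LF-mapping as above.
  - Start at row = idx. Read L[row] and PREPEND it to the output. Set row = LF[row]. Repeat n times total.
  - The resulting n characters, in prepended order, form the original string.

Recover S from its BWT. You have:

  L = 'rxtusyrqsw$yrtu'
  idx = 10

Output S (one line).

LF mapping: 2 12 7 9 5 13 3 1 6 11 0 14 4 8 10
Walk LF starting at row 10, prepending L[row]:
  step 1: row=10, L[10]='$', prepend. Next row=LF[10]=0
  step 2: row=0, L[0]='r', prepend. Next row=LF[0]=2
  step 3: row=2, L[2]='t', prepend. Next row=LF[2]=7
  step 4: row=7, L[7]='q', prepend. Next row=LF[7]=1
  step 5: row=1, L[1]='x', prepend. Next row=LF[1]=12
  step 6: row=12, L[12]='r', prepend. Next row=LF[12]=4
  step 7: row=4, L[4]='s', prepend. Next row=LF[4]=5
  step 8: row=5, L[5]='y', prepend. Next row=LF[5]=13
  step 9: row=13, L[13]='t', prepend. Next row=LF[13]=8
  step 10: row=8, L[8]='s', prepend. Next row=LF[8]=6
  step 11: row=6, L[6]='r', prepend. Next row=LF[6]=3
  step 12: row=3, L[3]='u', prepend. Next row=LF[3]=9
  step 13: row=9, L[9]='w', prepend. Next row=LF[9]=11
  step 14: row=11, L[11]='y', prepend. Next row=LF[11]=14
  step 15: row=14, L[14]='u', prepend. Next row=LF[14]=10
Reversed output: uywurstysrxqtr$

Answer: uywurstysrxqtr$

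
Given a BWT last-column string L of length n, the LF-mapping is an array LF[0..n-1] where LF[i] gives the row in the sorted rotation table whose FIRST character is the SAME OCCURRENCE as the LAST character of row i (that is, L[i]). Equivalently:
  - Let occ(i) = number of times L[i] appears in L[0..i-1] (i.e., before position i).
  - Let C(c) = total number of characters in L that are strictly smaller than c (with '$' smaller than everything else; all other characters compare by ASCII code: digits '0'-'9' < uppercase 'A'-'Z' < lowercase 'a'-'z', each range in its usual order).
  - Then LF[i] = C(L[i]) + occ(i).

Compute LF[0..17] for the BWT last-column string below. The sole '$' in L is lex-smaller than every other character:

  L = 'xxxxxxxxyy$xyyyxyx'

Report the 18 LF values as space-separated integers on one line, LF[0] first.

Char counts: '$':1, 'x':11, 'y':6
C (first-col start): C('$')=0, C('x')=1, C('y')=12
L[0]='x': occ=0, LF[0]=C('x')+0=1+0=1
L[1]='x': occ=1, LF[1]=C('x')+1=1+1=2
L[2]='x': occ=2, LF[2]=C('x')+2=1+2=3
L[3]='x': occ=3, LF[3]=C('x')+3=1+3=4
L[4]='x': occ=4, LF[4]=C('x')+4=1+4=5
L[5]='x': occ=5, LF[5]=C('x')+5=1+5=6
L[6]='x': occ=6, LF[6]=C('x')+6=1+6=7
L[7]='x': occ=7, LF[7]=C('x')+7=1+7=8
L[8]='y': occ=0, LF[8]=C('y')+0=12+0=12
L[9]='y': occ=1, LF[9]=C('y')+1=12+1=13
L[10]='$': occ=0, LF[10]=C('$')+0=0+0=0
L[11]='x': occ=8, LF[11]=C('x')+8=1+8=9
L[12]='y': occ=2, LF[12]=C('y')+2=12+2=14
L[13]='y': occ=3, LF[13]=C('y')+3=12+3=15
L[14]='y': occ=4, LF[14]=C('y')+4=12+4=16
L[15]='x': occ=9, LF[15]=C('x')+9=1+9=10
L[16]='y': occ=5, LF[16]=C('y')+5=12+5=17
L[17]='x': occ=10, LF[17]=C('x')+10=1+10=11

Answer: 1 2 3 4 5 6 7 8 12 13 0 9 14 15 16 10 17 11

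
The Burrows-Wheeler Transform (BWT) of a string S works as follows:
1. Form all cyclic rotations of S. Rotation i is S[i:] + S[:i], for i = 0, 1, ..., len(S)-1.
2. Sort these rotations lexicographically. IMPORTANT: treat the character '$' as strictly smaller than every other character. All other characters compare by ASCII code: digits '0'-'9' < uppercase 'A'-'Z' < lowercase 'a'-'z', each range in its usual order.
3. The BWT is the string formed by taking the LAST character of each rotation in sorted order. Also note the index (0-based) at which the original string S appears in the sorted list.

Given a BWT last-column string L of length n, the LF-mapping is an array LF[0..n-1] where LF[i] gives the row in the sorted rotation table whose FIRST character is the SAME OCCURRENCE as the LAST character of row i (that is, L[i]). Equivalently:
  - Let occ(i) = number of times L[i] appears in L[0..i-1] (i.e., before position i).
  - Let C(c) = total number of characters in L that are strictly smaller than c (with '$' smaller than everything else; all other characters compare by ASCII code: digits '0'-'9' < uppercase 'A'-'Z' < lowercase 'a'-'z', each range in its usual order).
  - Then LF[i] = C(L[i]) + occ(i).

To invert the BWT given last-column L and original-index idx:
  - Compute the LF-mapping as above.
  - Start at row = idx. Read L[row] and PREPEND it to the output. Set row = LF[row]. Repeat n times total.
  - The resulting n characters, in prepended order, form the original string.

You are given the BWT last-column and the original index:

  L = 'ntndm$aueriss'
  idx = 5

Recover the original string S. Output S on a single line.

Answer: misunderstan$

Derivation:
LF mapping: 6 11 7 2 5 0 1 12 3 8 4 9 10
Walk LF starting at row 5, prepending L[row]:
  step 1: row=5, L[5]='$', prepend. Next row=LF[5]=0
  step 2: row=0, L[0]='n', prepend. Next row=LF[0]=6
  step 3: row=6, L[6]='a', prepend. Next row=LF[6]=1
  step 4: row=1, L[1]='t', prepend. Next row=LF[1]=11
  step 5: row=11, L[11]='s', prepend. Next row=LF[11]=9
  step 6: row=9, L[9]='r', prepend. Next row=LF[9]=8
  step 7: row=8, L[8]='e', prepend. Next row=LF[8]=3
  step 8: row=3, L[3]='d', prepend. Next row=LF[3]=2
  step 9: row=2, L[2]='n', prepend. Next row=LF[2]=7
  step 10: row=7, L[7]='u', prepend. Next row=LF[7]=12
  step 11: row=12, L[12]='s', prepend. Next row=LF[12]=10
  step 12: row=10, L[10]='i', prepend. Next row=LF[10]=4
  step 13: row=4, L[4]='m', prepend. Next row=LF[4]=5
Reversed output: misunderstan$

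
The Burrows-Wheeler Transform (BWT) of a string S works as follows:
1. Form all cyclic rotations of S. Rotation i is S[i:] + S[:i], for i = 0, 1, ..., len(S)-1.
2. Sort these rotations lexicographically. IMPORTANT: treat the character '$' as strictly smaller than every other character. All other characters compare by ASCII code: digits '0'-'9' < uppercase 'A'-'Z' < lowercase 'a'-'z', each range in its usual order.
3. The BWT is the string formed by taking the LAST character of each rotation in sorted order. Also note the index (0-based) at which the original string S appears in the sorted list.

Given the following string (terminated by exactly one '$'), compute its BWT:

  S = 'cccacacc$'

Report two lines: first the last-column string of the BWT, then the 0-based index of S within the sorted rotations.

All 9 rotations (rotation i = S[i:]+S[:i]):
  rot[0] = cccacacc$
  rot[1] = ccacacc$c
  rot[2] = cacacc$cc
  rot[3] = acacc$ccc
  rot[4] = cacc$ccca
  rot[5] = acc$cccac
  rot[6] = cc$cccaca
  rot[7] = c$cccacac
  rot[8] = $cccacacc
Sorted (with $ < everything):
  sorted[0] = $cccacacc  (last char: 'c')
  sorted[1] = acacc$ccc  (last char: 'c')
  sorted[2] = acc$cccac  (last char: 'c')
  sorted[3] = c$cccacac  (last char: 'c')
  sorted[4] = cacacc$cc  (last char: 'c')
  sorted[5] = cacc$ccca  (last char: 'a')
  sorted[6] = cc$cccaca  (last char: 'a')
  sorted[7] = ccacacc$c  (last char: 'c')
  sorted[8] = cccacacc$  (last char: '$')
Last column: cccccaac$
Original string S is at sorted index 8

Answer: cccccaac$
8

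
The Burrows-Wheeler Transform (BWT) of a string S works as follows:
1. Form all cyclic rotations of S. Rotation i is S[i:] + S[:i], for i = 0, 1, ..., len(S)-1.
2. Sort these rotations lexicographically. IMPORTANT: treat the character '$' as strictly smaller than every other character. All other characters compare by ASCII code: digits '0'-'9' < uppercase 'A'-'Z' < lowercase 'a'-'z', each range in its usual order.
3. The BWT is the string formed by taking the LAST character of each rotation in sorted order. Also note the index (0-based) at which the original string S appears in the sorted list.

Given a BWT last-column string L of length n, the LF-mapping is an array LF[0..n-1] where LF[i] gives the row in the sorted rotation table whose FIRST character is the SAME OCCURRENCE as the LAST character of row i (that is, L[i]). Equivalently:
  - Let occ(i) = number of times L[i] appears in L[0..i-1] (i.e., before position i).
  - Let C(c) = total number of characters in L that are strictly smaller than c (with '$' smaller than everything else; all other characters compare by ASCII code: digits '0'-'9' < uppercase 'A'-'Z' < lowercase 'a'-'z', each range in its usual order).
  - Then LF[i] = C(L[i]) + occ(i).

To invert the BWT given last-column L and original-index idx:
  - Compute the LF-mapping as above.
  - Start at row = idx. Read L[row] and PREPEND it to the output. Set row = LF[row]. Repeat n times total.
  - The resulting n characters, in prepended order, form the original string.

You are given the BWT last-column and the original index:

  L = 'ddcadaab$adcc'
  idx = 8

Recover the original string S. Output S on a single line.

LF mapping: 9 10 6 1 11 2 3 5 0 4 12 7 8
Walk LF starting at row 8, prepending L[row]:
  step 1: row=8, L[8]='$', prepend. Next row=LF[8]=0
  step 2: row=0, L[0]='d', prepend. Next row=LF[0]=9
  step 3: row=9, L[9]='a', prepend. Next row=LF[9]=4
  step 4: row=4, L[4]='d', prepend. Next row=LF[4]=11
  step 5: row=11, L[11]='c', prepend. Next row=LF[11]=7
  step 6: row=7, L[7]='b', prepend. Next row=LF[7]=5
  step 7: row=5, L[5]='a', prepend. Next row=LF[5]=2
  step 8: row=2, L[2]='c', prepend. Next row=LF[2]=6
  step 9: row=6, L[6]='a', prepend. Next row=LF[6]=3
  step 10: row=3, L[3]='a', prepend. Next row=LF[3]=1
  step 11: row=1, L[1]='d', prepend. Next row=LF[1]=10
  step 12: row=10, L[10]='d', prepend. Next row=LF[10]=12
  step 13: row=12, L[12]='c', prepend. Next row=LF[12]=8
Reversed output: cddaacabcdad$

Answer: cddaacabcdad$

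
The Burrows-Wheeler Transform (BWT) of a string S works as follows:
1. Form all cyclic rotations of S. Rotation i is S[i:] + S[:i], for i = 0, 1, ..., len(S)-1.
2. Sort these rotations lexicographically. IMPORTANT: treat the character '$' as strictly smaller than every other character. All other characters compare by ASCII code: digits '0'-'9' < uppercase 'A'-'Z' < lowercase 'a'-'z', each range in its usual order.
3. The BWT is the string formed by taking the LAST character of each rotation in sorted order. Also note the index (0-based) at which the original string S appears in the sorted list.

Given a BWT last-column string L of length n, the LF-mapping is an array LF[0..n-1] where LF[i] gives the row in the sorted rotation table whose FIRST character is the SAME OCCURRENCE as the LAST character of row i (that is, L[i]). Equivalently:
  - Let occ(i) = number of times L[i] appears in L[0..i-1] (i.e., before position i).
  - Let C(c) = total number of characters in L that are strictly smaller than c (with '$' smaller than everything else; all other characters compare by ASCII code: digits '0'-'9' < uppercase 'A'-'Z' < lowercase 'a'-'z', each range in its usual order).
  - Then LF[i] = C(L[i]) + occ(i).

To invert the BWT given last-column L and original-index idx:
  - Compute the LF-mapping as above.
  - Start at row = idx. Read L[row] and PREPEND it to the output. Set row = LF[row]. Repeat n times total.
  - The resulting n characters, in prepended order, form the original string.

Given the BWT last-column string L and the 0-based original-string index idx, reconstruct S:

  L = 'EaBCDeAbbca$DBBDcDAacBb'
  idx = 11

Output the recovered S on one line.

LF mapping: 12 13 3 7 8 22 1 16 17 19 14 0 9 4 5 10 20 11 2 15 21 6 18
Walk LF starting at row 11, prepending L[row]:
  step 1: row=11, L[11]='$', prepend. Next row=LF[11]=0
  step 2: row=0, L[0]='E', prepend. Next row=LF[0]=12
  step 3: row=12, L[12]='D', prepend. Next row=LF[12]=9
  step 4: row=9, L[9]='c', prepend. Next row=LF[9]=19
  step 5: row=19, L[19]='a', prepend. Next row=LF[19]=15
  step 6: row=15, L[15]='D', prepend. Next row=LF[15]=10
  step 7: row=10, L[10]='a', prepend. Next row=LF[10]=14
  step 8: row=14, L[14]='B', prepend. Next row=LF[14]=5
  step 9: row=5, L[5]='e', prepend. Next row=LF[5]=22
  step 10: row=22, L[22]='b', prepend. Next row=LF[22]=18
  step 11: row=18, L[18]='A', prepend. Next row=LF[18]=2
  step 12: row=2, L[2]='B', prepend. Next row=LF[2]=3
  step 13: row=3, L[3]='C', prepend. Next row=LF[3]=7
  step 14: row=7, L[7]='b', prepend. Next row=LF[7]=16
  step 15: row=16, L[16]='c', prepend. Next row=LF[16]=20
  step 16: row=20, L[20]='c', prepend. Next row=LF[20]=21
  step 17: row=21, L[21]='B', prepend. Next row=LF[21]=6
  step 18: row=6, L[6]='A', prepend. Next row=LF[6]=1
  step 19: row=1, L[1]='a', prepend. Next row=LF[1]=13
  step 20: row=13, L[13]='B', prepend. Next row=LF[13]=4
  step 21: row=4, L[4]='D', prepend. Next row=LF[4]=8
  step 22: row=8, L[8]='b', prepend. Next row=LF[8]=17
  step 23: row=17, L[17]='D', prepend. Next row=LF[17]=11
Reversed output: DbDBaABccbCBAbeBaDacDE$

Answer: DbDBaABccbCBAbeBaDacDE$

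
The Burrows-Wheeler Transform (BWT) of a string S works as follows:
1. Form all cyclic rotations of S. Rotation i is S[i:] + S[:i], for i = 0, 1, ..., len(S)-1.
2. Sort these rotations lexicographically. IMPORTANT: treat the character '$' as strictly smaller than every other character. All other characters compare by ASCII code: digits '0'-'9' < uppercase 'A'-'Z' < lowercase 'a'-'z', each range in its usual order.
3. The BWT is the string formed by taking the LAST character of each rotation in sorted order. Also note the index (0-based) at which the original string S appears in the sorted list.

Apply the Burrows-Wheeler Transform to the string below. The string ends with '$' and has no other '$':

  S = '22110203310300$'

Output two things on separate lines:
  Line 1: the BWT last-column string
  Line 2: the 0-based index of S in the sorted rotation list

Answer: 00311213202$030
11

Derivation:
All 15 rotations (rotation i = S[i:]+S[:i]):
  rot[0] = 22110203310300$
  rot[1] = 2110203310300$2
  rot[2] = 110203310300$22
  rot[3] = 10203310300$221
  rot[4] = 0203310300$2211
  rot[5] = 203310300$22110
  rot[6] = 03310300$221102
  rot[7] = 3310300$2211020
  rot[8] = 310300$22110203
  rot[9] = 10300$221102033
  rot[10] = 0300$2211020331
  rot[11] = 300$22110203310
  rot[12] = 00$221102033103
  rot[13] = 0$2211020331030
  rot[14] = $22110203310300
Sorted (with $ < everything):
  sorted[0] = $22110203310300  (last char: '0')
  sorted[1] = 0$2211020331030  (last char: '0')
  sorted[2] = 00$221102033103  (last char: '3')
  sorted[3] = 0203310300$2211  (last char: '1')
  sorted[4] = 0300$2211020331  (last char: '1')
  sorted[5] = 03310300$221102  (last char: '2')
  sorted[6] = 10203310300$221  (last char: '1')
  sorted[7] = 10300$221102033  (last char: '3')
  sorted[8] = 110203310300$22  (last char: '2')
  sorted[9] = 203310300$22110  (last char: '0')
  sorted[10] = 2110203310300$2  (last char: '2')
  sorted[11] = 22110203310300$  (last char: '$')
  sorted[12] = 300$22110203310  (last char: '0')
  sorted[13] = 310300$22110203  (last char: '3')
  sorted[14] = 3310300$2211020  (last char: '0')
Last column: 00311213202$030
Original string S is at sorted index 11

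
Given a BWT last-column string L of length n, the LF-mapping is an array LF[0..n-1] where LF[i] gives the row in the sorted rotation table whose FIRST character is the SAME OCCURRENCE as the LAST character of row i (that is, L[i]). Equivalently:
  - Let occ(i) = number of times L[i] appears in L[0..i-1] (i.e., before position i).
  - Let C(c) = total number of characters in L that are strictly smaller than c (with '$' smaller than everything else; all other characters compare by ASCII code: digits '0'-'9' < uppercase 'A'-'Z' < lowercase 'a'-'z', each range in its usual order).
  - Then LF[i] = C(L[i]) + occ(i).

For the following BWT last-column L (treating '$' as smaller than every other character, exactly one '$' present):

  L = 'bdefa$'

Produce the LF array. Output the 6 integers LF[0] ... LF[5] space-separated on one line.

Char counts: '$':1, 'a':1, 'b':1, 'd':1, 'e':1, 'f':1
C (first-col start): C('$')=0, C('a')=1, C('b')=2, C('d')=3, C('e')=4, C('f')=5
L[0]='b': occ=0, LF[0]=C('b')+0=2+0=2
L[1]='d': occ=0, LF[1]=C('d')+0=3+0=3
L[2]='e': occ=0, LF[2]=C('e')+0=4+0=4
L[3]='f': occ=0, LF[3]=C('f')+0=5+0=5
L[4]='a': occ=0, LF[4]=C('a')+0=1+0=1
L[5]='$': occ=0, LF[5]=C('$')+0=0+0=0

Answer: 2 3 4 5 1 0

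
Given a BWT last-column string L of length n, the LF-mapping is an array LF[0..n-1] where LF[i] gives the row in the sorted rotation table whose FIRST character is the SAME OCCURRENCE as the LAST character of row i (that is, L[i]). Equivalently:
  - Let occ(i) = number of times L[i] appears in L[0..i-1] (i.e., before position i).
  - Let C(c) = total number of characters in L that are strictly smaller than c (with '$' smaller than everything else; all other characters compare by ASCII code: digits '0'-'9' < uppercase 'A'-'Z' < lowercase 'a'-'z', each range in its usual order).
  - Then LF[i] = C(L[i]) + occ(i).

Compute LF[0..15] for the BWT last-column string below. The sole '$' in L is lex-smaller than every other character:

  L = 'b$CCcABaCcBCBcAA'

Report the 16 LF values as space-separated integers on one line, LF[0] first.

Answer: 12 0 7 8 13 1 4 11 9 14 5 10 6 15 2 3

Derivation:
Char counts: '$':1, 'A':3, 'B':3, 'C':4, 'a':1, 'b':1, 'c':3
C (first-col start): C('$')=0, C('A')=1, C('B')=4, C('C')=7, C('a')=11, C('b')=12, C('c')=13
L[0]='b': occ=0, LF[0]=C('b')+0=12+0=12
L[1]='$': occ=0, LF[1]=C('$')+0=0+0=0
L[2]='C': occ=0, LF[2]=C('C')+0=7+0=7
L[3]='C': occ=1, LF[3]=C('C')+1=7+1=8
L[4]='c': occ=0, LF[4]=C('c')+0=13+0=13
L[5]='A': occ=0, LF[5]=C('A')+0=1+0=1
L[6]='B': occ=0, LF[6]=C('B')+0=4+0=4
L[7]='a': occ=0, LF[7]=C('a')+0=11+0=11
L[8]='C': occ=2, LF[8]=C('C')+2=7+2=9
L[9]='c': occ=1, LF[9]=C('c')+1=13+1=14
L[10]='B': occ=1, LF[10]=C('B')+1=4+1=5
L[11]='C': occ=3, LF[11]=C('C')+3=7+3=10
L[12]='B': occ=2, LF[12]=C('B')+2=4+2=6
L[13]='c': occ=2, LF[13]=C('c')+2=13+2=15
L[14]='A': occ=1, LF[14]=C('A')+1=1+1=2
L[15]='A': occ=2, LF[15]=C('A')+2=1+2=3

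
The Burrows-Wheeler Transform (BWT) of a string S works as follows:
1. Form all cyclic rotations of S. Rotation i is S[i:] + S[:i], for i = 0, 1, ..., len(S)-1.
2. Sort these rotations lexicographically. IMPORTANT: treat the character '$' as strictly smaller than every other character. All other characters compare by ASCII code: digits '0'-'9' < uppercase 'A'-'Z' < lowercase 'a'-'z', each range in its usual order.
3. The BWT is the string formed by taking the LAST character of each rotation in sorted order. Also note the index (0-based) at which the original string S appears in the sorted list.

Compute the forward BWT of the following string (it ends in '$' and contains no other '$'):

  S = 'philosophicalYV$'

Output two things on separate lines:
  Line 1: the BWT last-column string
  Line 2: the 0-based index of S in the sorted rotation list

All 16 rotations (rotation i = S[i:]+S[:i]):
  rot[0] = philosophicalYV$
  rot[1] = hilosophicalYV$p
  rot[2] = ilosophicalYV$ph
  rot[3] = losophicalYV$phi
  rot[4] = osophicalYV$phil
  rot[5] = sophicalYV$philo
  rot[6] = ophicalYV$philos
  rot[7] = phicalYV$philoso
  rot[8] = hicalYV$philosop
  rot[9] = icalYV$philosoph
  rot[10] = calYV$philosophi
  rot[11] = alYV$philosophic
  rot[12] = lYV$philosophica
  rot[13] = YV$philosophical
  rot[14] = V$philosophicalY
  rot[15] = $philosophicalYV
Sorted (with $ < everything):
  sorted[0] = $philosophicalYV  (last char: 'V')
  sorted[1] = V$philosophicalY  (last char: 'Y')
  sorted[2] = YV$philosophical  (last char: 'l')
  sorted[3] = alYV$philosophic  (last char: 'c')
  sorted[4] = calYV$philosophi  (last char: 'i')
  sorted[5] = hicalYV$philosop  (last char: 'p')
  sorted[6] = hilosophicalYV$p  (last char: 'p')
  sorted[7] = icalYV$philosoph  (last char: 'h')
  sorted[8] = ilosophicalYV$ph  (last char: 'h')
  sorted[9] = lYV$philosophica  (last char: 'a')
  sorted[10] = losophicalYV$phi  (last char: 'i')
  sorted[11] = ophicalYV$philos  (last char: 's')
  sorted[12] = osophicalYV$phil  (last char: 'l')
  sorted[13] = phicalYV$philoso  (last char: 'o')
  sorted[14] = philosophicalYV$  (last char: '$')
  sorted[15] = sophicalYV$philo  (last char: 'o')
Last column: VYlcipphhaislo$o
Original string S is at sorted index 14

Answer: VYlcipphhaislo$o
14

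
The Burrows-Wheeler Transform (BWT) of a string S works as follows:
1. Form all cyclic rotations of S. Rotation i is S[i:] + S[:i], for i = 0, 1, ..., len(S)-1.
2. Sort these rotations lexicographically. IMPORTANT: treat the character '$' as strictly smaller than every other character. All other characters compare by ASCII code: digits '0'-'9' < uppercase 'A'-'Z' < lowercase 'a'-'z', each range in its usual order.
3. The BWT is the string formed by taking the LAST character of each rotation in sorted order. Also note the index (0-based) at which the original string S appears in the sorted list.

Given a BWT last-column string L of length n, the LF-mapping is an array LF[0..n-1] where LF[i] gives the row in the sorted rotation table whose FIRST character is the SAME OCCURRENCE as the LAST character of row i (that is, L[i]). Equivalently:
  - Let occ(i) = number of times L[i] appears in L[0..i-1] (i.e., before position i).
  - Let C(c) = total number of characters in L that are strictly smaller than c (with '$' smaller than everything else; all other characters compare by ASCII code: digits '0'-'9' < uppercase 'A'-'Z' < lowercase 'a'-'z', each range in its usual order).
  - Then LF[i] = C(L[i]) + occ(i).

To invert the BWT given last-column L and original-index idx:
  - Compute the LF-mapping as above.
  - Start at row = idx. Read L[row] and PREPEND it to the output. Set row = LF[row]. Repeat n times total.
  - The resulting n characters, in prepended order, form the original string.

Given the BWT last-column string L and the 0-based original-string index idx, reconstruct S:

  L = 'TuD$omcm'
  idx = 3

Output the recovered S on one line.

LF mapping: 2 7 1 0 6 4 3 5
Walk LF starting at row 3, prepending L[row]:
  step 1: row=3, L[3]='$', prepend. Next row=LF[3]=0
  step 2: row=0, L[0]='T', prepend. Next row=LF[0]=2
  step 3: row=2, L[2]='D', prepend. Next row=LF[2]=1
  step 4: row=1, L[1]='u', prepend. Next row=LF[1]=7
  step 5: row=7, L[7]='m', prepend. Next row=LF[7]=5
  step 6: row=5, L[5]='m', prepend. Next row=LF[5]=4
  step 7: row=4, L[4]='o', prepend. Next row=LF[4]=6
  step 8: row=6, L[6]='c', prepend. Next row=LF[6]=3
Reversed output: commuDT$

Answer: commuDT$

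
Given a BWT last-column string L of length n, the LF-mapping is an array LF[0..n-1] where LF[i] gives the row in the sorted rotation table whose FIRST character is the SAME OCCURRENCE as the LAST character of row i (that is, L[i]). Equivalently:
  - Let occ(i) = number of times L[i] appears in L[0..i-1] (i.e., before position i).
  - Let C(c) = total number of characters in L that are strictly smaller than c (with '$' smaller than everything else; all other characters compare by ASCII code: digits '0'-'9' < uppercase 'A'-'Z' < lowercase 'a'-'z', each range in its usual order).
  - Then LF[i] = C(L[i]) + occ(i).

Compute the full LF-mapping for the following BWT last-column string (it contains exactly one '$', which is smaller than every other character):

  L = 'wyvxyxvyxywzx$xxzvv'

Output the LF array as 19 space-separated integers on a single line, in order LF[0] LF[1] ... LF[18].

Char counts: '$':1, 'v':4, 'w':2, 'x':6, 'y':4, 'z':2
C (first-col start): C('$')=0, C('v')=1, C('w')=5, C('x')=7, C('y')=13, C('z')=17
L[0]='w': occ=0, LF[0]=C('w')+0=5+0=5
L[1]='y': occ=0, LF[1]=C('y')+0=13+0=13
L[2]='v': occ=0, LF[2]=C('v')+0=1+0=1
L[3]='x': occ=0, LF[3]=C('x')+0=7+0=7
L[4]='y': occ=1, LF[4]=C('y')+1=13+1=14
L[5]='x': occ=1, LF[5]=C('x')+1=7+1=8
L[6]='v': occ=1, LF[6]=C('v')+1=1+1=2
L[7]='y': occ=2, LF[7]=C('y')+2=13+2=15
L[8]='x': occ=2, LF[8]=C('x')+2=7+2=9
L[9]='y': occ=3, LF[9]=C('y')+3=13+3=16
L[10]='w': occ=1, LF[10]=C('w')+1=5+1=6
L[11]='z': occ=0, LF[11]=C('z')+0=17+0=17
L[12]='x': occ=3, LF[12]=C('x')+3=7+3=10
L[13]='$': occ=0, LF[13]=C('$')+0=0+0=0
L[14]='x': occ=4, LF[14]=C('x')+4=7+4=11
L[15]='x': occ=5, LF[15]=C('x')+5=7+5=12
L[16]='z': occ=1, LF[16]=C('z')+1=17+1=18
L[17]='v': occ=2, LF[17]=C('v')+2=1+2=3
L[18]='v': occ=3, LF[18]=C('v')+3=1+3=4

Answer: 5 13 1 7 14 8 2 15 9 16 6 17 10 0 11 12 18 3 4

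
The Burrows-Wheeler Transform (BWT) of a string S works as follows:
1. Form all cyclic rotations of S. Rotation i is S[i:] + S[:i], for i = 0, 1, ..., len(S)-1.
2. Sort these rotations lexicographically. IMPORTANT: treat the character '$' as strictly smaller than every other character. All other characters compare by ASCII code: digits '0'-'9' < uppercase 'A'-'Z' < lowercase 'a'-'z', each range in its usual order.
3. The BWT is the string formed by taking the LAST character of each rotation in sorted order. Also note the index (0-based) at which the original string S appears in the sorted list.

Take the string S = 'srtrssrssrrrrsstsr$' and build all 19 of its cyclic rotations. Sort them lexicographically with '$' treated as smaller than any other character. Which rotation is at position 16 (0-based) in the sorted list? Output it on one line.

All 19 rotations (rotation i = S[i:]+S[:i]):
  rot[0] = srtrssrssrrrrsstsr$
  rot[1] = rtrssrssrrrrsstsr$s
  rot[2] = trssrssrrrrsstsr$sr
  rot[3] = rssrssrrrrsstsr$srt
  rot[4] = ssrssrrrrsstsr$srtr
  rot[5] = srssrrrrsstsr$srtrs
  rot[6] = rssrrrrsstsr$srtrss
  rot[7] = ssrrrrsstsr$srtrssr
  rot[8] = srrrrsstsr$srtrssrs
  rot[9] = rrrrsstsr$srtrssrss
  rot[10] = rrrsstsr$srtrssrssr
  rot[11] = rrsstsr$srtrssrssrr
  rot[12] = rsstsr$srtrssrssrrr
  rot[13] = sstsr$srtrssrssrrrr
  rot[14] = stsr$srtrssrssrrrrs
  rot[15] = tsr$srtrssrssrrrrss
  rot[16] = sr$srtrssrssrrrrsst
  rot[17] = r$srtrssrssrrrrssts
  rot[18] = $srtrssrssrrrrsstsr
Sorted (with $ < everything):
  sorted[0] = $srtrssrssrrrrsstsr
  sorted[1] = r$srtrssrssrrrrssts
  sorted[2] = rrrrsstsr$srtrssrss
  sorted[3] = rrrsstsr$srtrssrssr
  sorted[4] = rrsstsr$srtrssrssrr
  sorted[5] = rssrrrrsstsr$srtrss
  sorted[6] = rssrssrrrrsstsr$srt
  sorted[7] = rsstsr$srtrssrssrrr
  sorted[8] = rtrssrssrrrrsstsr$s
  sorted[9] = sr$srtrssrssrrrrsst
  sorted[10] = srrrrsstsr$srtrssrs
  sorted[11] = srssrrrrsstsr$srtrs
  sorted[12] = srtrssrssrrrrsstsr$
  sorted[13] = ssrrrrsstsr$srtrssr
  sorted[14] = ssrssrrrrsstsr$srtr
  sorted[15] = sstsr$srtrssrssrrrr
  sorted[16] = stsr$srtrssrssrrrrs
  sorted[17] = trssrssrrrrsstsr$sr
  sorted[18] = tsr$srtrssrssrrrrss
sorted[16] = stsr$srtrssrssrrrrs

Answer: stsr$srtrssrssrrrrs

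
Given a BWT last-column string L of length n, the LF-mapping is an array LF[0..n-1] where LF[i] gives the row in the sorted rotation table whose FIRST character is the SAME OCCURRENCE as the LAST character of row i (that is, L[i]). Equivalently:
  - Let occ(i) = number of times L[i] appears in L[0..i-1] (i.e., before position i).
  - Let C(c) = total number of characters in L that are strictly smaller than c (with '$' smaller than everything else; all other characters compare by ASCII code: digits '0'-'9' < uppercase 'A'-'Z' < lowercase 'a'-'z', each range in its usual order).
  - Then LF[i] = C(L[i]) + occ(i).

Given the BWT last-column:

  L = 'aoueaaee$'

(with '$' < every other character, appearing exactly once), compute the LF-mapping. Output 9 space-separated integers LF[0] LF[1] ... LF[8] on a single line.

Char counts: '$':1, 'a':3, 'e':3, 'o':1, 'u':1
C (first-col start): C('$')=0, C('a')=1, C('e')=4, C('o')=7, C('u')=8
L[0]='a': occ=0, LF[0]=C('a')+0=1+0=1
L[1]='o': occ=0, LF[1]=C('o')+0=7+0=7
L[2]='u': occ=0, LF[2]=C('u')+0=8+0=8
L[3]='e': occ=0, LF[3]=C('e')+0=4+0=4
L[4]='a': occ=1, LF[4]=C('a')+1=1+1=2
L[5]='a': occ=2, LF[5]=C('a')+2=1+2=3
L[6]='e': occ=1, LF[6]=C('e')+1=4+1=5
L[7]='e': occ=2, LF[7]=C('e')+2=4+2=6
L[8]='$': occ=0, LF[8]=C('$')+0=0+0=0

Answer: 1 7 8 4 2 3 5 6 0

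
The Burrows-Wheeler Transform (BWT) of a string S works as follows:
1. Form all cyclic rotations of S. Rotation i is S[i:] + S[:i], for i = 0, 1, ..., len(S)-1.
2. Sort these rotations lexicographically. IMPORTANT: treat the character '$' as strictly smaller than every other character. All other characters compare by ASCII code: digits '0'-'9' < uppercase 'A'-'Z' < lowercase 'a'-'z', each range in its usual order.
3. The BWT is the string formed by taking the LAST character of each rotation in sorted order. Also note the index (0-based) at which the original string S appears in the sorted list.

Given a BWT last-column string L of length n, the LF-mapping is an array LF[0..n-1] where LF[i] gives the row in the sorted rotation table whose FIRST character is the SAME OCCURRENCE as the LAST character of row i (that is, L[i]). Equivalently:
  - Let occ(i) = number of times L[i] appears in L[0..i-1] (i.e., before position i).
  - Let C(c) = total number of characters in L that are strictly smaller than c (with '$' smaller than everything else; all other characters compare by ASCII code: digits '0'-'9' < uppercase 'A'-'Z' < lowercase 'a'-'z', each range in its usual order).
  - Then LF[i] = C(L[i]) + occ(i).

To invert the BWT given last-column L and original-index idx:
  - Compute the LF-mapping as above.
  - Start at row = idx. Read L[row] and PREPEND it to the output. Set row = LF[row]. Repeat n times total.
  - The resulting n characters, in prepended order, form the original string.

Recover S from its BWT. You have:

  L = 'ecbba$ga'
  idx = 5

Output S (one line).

Answer: cabbage$

Derivation:
LF mapping: 6 5 3 4 1 0 7 2
Walk LF starting at row 5, prepending L[row]:
  step 1: row=5, L[5]='$', prepend. Next row=LF[5]=0
  step 2: row=0, L[0]='e', prepend. Next row=LF[0]=6
  step 3: row=6, L[6]='g', prepend. Next row=LF[6]=7
  step 4: row=7, L[7]='a', prepend. Next row=LF[7]=2
  step 5: row=2, L[2]='b', prepend. Next row=LF[2]=3
  step 6: row=3, L[3]='b', prepend. Next row=LF[3]=4
  step 7: row=4, L[4]='a', prepend. Next row=LF[4]=1
  step 8: row=1, L[1]='c', prepend. Next row=LF[1]=5
Reversed output: cabbage$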